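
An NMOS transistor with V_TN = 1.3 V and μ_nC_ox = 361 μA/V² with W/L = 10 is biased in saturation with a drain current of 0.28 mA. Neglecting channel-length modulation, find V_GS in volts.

k_n = μ_nC_ox · (W/L) = 3.61 mA/V².
In saturation I_D = ½ k_n (V_GS − V_TN)², so V_GS − V_TN = √(2 I_D / k_n) = √(2 × 0.28 / 3.61) = 0.394 V.
V_GS = 1.3 + 0.394 = 1.69 V.

V_GS = 1.69 V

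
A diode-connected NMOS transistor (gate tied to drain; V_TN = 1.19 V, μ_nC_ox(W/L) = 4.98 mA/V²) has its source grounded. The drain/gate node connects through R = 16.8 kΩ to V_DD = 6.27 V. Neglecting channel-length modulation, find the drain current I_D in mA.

With gate tied to drain, V_GS = V_DS ≥ V_GS − V_TN, so the device is in saturation.
KCL at the drain: ½ k_n (V_GS − V_TN)² = (V_DD − V_GS)/R.
Let x = V_GS − 1.19. Then 41.8 x² + x − 5.08 = 0, giving x = 0.337 V (positive root), so V_GS = 1.53 V.
I_D = (V_DD − V_GS)/R = (6.27 − 1.53) / 16.8 = 0.282 mA.

I_D = 0.282 mA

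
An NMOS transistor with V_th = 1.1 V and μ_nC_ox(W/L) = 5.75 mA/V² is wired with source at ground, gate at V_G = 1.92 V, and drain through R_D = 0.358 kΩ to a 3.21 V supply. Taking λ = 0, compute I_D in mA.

I_D = 1.93 mA

V_GS = V_G = 1.92 V, so V_ov = 1.92 − 1.1 = 0.82 V.
Assume saturation: I_D = ½ k_n V_ov² = 0.5 × 5.75 × 0.82² = 1.93 mA, giving V_DS = V_DD − I_D R_D = 3.21 − 1.93 × 0.358 = 2.52 V.
V_DS = 2.52 V ≥ V_ov = 0.82 V, confirming saturation.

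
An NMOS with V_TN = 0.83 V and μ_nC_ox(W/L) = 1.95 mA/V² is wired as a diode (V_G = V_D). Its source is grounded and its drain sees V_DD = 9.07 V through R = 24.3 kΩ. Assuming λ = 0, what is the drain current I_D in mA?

With gate tied to drain, V_GS = V_DS ≥ V_GS − V_TN, so the device is in saturation.
KCL at the drain: ½ k_n (V_GS − V_TN)² = (V_DD − V_GS)/R.
Let x = V_GS − 0.83. Then 23.7 x² + x − 8.24 = 0, giving x = 0.569 V (positive root), so V_GS = 1.4 V.
I_D = (V_DD − V_GS)/R = (9.07 − 1.4) / 24.3 = 0.316 mA.

I_D = 0.316 mA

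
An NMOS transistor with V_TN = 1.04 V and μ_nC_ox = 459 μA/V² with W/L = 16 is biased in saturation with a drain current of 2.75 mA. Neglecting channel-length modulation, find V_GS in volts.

k_n = μ_nC_ox · (W/L) = 7.344 mA/V².
In saturation I_D = ½ k_n (V_GS − V_TN)², so V_GS − V_TN = √(2 I_D / k_n) = √(2 × 2.75 / 7.344) = 0.865 V.
V_GS = 1.04 + 0.865 = 1.91 V.

V_GS = 1.91 V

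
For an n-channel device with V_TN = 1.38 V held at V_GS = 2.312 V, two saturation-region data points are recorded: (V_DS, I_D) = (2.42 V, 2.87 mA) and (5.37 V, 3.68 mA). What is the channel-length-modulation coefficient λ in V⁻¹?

λ = 0.124 V⁻¹

With V_GS fixed, I_D ∝ (1 + λ V_DS) in saturation, so I_D2/I_D1 = (1 + λ V_DS2)/(1 + λ V_DS1).
3.68/2.87 = 1.282 = (1 + 5.37 λ)/(1 + 2.42 λ).
Solving: λ (I_D1 V_DS2 − I_D2 V_DS1) = I_D2 − I_D1, so λ = (3.68 − 2.87) / (2.87 × 5.37 − 3.68 × 2.42) = 0.81 / 6.51 = 0.124 V⁻¹.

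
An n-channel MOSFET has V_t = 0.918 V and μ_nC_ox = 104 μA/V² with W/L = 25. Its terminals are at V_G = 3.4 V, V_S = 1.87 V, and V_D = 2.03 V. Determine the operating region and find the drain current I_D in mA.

V_GS = V_G − V_S = 3.4 − 1.87 = 1.53 V; V_DS = V_D − V_S = 2.03 − 1.87 = 0.16 V.
k_n = μ_nC_ox · (W/L) = 2.6 mA/V².
V_ov = V_GS − V_t = 1.53 − 0.918 = 0.612 V.
Since V_DS = 0.16 V < V_ov = 0.612 V, the device is in the triode region.
I_D = k_n [V_ov · V_DS − ½ V_DS²] = 2.6 × [0.612 × 0.16 − 0.5 × 0.16²] = 0.221 mA.

Triode; I_D = 0.221 mA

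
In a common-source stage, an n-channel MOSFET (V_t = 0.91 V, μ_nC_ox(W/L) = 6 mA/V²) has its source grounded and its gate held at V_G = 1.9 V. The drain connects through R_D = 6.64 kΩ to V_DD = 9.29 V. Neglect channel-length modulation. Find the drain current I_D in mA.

I_D = 1.36 mA

V_GS = V_G = 1.9 V, so V_ov = 1.9 − 0.91 = 0.99 V.
Assume saturation: I_D = ½ k_n V_ov² = 0.5 × 6 × 0.99² = 2.94 mA, giving V_DS = V_DD − I_D R_D = 9.29 − 2.94 × 6.64 = -10.2 V.
But -10.2 V < V_ov = 0.99 V, so the device is actually in triode.
In triode I_D = k_n[V_ov V_DS − ½ V_DS²] and I_D = (V_DD − V_DS)/R_D. Equating: 19.9 V_DS² − 40.44 V_DS + 9.29 = 0, giving V_DS = 0.264 V (the root below V_ov).
I_D = (9.29 − 0.264) / 6.64 = 1.36 mA.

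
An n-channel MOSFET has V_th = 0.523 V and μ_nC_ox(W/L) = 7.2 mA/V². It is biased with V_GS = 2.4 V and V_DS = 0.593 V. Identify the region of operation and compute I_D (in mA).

Triode; I_D = 6.75 mA

V_ov = V_GS − V_th = 2.4 − 0.523 = 1.88 V.
Since V_DS = 0.593 V < V_ov = 1.88 V, the device is in the triode region.
I_D = k_n [V_ov · V_DS − ½ V_DS²] = 7.2 × [1.88 × 0.593 − 0.5 × 0.593²] = 6.75 mA.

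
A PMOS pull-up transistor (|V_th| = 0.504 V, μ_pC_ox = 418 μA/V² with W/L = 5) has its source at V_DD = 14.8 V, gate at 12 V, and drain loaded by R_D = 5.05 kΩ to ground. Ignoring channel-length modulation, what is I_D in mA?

V_SG = V_DD − V_G = 14.8 − 12 = 2.8 V, so V_ov = 2.8 − 0.504 = 2.3 V.
k_p = μ_pC_ox · (W/L) = 2.09 mA/V².
Assume saturation: I_D = ½ k_p V_ov² = 0.5 × 2.09 × 2.3² = 5.51 mA, giving V_SD = V_DD − I_D R_D = 14.8 − 5.51 × 5.05 = -13 V.
But -13 V < V_ov = 2.3 V, so the device is actually in triode.
In triode I_D = k_p[V_ov V_SD − ½ V_SD²] and I_D = (V_DD − V_SD)/R_D. Equating: 5.28 V_SD² − 25.23 V_SD + 14.8 = 0, giving V_SD = 0.685 V (the root below V_ov).
I_D = (14.8 − 0.685) / 5.05 = 2.8 mA.

I_D = 2.80 mA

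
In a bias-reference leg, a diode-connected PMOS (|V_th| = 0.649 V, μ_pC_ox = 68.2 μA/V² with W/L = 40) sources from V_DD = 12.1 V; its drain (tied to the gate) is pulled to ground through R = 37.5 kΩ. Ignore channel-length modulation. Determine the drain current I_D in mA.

With gate tied to drain, V_SG = V_SD ≥ V_SG − |V_th|, so the device is in saturation.
k_p = μ_pC_ox · (W/L) = 2.728 mA/V².
KCL at the drain: ½ k_p (V_SG − |V_th|)² = (V_DD − V_SG)/R.
Let x = V_SG − 0.649. Then 51.2 x² + x − 11.45 = 0, giving x = 0.463 V (positive root), so V_SG = 1.11 V.
I_D = (V_DD − V_SG)/R = (12.1 − 1.11) / 37.5 = 0.293 mA.

I_D = 0.293 mA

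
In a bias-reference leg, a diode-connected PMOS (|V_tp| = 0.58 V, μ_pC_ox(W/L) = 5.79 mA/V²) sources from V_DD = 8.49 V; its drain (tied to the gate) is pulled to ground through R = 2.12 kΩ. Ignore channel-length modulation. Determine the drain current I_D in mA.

I_D = 3.23 mA

With gate tied to drain, V_SG = V_SD ≥ V_SG − |V_tp|, so the device is in saturation.
KCL at the drain: ½ k_p (V_SG − |V_tp|)² = (V_DD − V_SG)/R.
Let x = V_SG − 0.58. Then 6.14 x² + x − 7.91 = 0, giving x = 1.06 V (positive root), so V_SG = 1.64 V.
I_D = (V_DD − V_SG)/R = (8.49 − 1.64) / 2.12 = 3.23 mA.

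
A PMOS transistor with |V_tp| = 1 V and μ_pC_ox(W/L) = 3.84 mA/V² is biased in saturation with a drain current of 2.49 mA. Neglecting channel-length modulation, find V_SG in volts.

In saturation I_D = ½ k_p (V_SG − |V_tp|)², so V_SG − |V_tp| = √(2 I_D / k_p) = √(2 × 2.49 / 3.84) = 1.14 V.
V_SG = 1 + 1.14 = 2.14 V.

V_SG = 2.14 V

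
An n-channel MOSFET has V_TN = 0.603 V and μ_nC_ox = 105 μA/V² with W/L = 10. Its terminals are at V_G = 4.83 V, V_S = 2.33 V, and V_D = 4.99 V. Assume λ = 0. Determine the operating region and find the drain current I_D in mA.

Saturation; I_D = 1.89 mA

V_GS = V_G − V_S = 4.83 − 2.33 = 2.5 V; V_DS = V_D − V_S = 4.99 − 2.33 = 2.66 V.
k_n = μ_nC_ox · (W/L) = 1.05 mA/V².
V_ov = V_GS − V_TN = 2.5 − 0.603 = 1.9 V.
Since V_DS = 2.66 V ≥ V_ov = 1.9 V, the device is in saturation.
I_D = ½ k_n V_ov² = 0.5 × 1.05 × 1.9² = 1.89 mA.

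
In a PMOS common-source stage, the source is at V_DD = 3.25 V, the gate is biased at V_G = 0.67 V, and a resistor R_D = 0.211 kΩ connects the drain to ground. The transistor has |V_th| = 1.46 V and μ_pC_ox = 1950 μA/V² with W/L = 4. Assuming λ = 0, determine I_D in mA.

I_D = 4.89 mA

V_SG = V_DD − V_G = 3.25 − 0.67 = 2.58 V, so V_ov = 2.58 − 1.46 = 1.12 V.
k_p = μ_pC_ox · (W/L) = 7.8 mA/V².
Assume saturation: I_D = ½ k_p V_ov² = 0.5 × 7.8 × 1.12² = 4.89 mA, giving V_SD = V_DD − I_D R_D = 3.25 − 4.89 × 0.211 = 2.22 V.
V_SD = 2.22 V ≥ V_ov = 1.12 V, confirming saturation.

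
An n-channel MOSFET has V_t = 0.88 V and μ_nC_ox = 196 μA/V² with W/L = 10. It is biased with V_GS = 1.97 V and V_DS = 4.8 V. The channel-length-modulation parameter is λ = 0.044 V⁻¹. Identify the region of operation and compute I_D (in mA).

k_n = μ_nC_ox · (W/L) = 1.96 mA/V².
V_ov = V_GS − V_t = 1.97 − 0.88 = 1.09 V.
Since V_DS = 4.8 V ≥ V_ov = 1.09 V, the device is in saturation.
I_D = ½ k_n V_ov² (1 + λ V_DS) = 0.5 × 1.96 × 1.09² × (1 + 0.044 × 4.8) = 1.41 mA.

Saturation; I_D = 1.41 mA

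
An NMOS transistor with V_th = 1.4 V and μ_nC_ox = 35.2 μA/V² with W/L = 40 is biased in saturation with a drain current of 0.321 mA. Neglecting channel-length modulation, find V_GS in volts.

k_n = μ_nC_ox · (W/L) = 1.408 mA/V².
In saturation I_D = ½ k_n (V_GS − V_th)², so V_GS − V_th = √(2 I_D / k_n) = √(2 × 0.321 / 1.408) = 0.675 V.
V_GS = 1.4 + 0.675 = 2.08 V.

V_GS = 2.08 V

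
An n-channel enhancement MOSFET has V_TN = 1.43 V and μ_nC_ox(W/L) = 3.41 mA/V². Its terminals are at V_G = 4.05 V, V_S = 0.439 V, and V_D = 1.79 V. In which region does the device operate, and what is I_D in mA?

V_GS = V_G − V_S = 4.05 − 0.439 = 3.61 V; V_DS = V_D − V_S = 1.79 − 0.439 = 1.35 V.
V_ov = V_GS − V_TN = 3.61 − 1.43 = 2.18 V.
Since V_DS = 1.35 V < V_ov = 2.18 V, the device is in the triode region.
I_D = k_n [V_ov · V_DS − ½ V_DS²] = 3.41 × [2.18 × 1.35 − 0.5 × 1.35²] = 6.94 mA.

Triode; I_D = 6.94 mA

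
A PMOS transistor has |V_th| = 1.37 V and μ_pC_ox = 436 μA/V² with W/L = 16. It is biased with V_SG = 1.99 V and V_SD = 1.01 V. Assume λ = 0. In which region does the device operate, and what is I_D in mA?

k_p = μ_pC_ox · (W/L) = 6.976 mA/V².
V_ov = V_SG − |V_th| = 1.99 − 1.37 = 0.62 V.
Since V_SD = 1.01 V ≥ V_ov = 0.62 V, the device is in saturation.
I_D = ½ k_p V_ov² = 0.5 × 6.976 × 0.62² = 1.34 mA.

Saturation; I_D = 1.34 mA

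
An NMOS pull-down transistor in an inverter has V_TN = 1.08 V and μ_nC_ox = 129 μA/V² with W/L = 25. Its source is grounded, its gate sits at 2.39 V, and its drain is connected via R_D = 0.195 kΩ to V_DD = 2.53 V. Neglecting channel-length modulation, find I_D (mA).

V_GS = V_G = 2.39 V, so V_ov = 2.39 − 1.08 = 1.31 V.
k_n = μ_nC_ox · (W/L) = 3.225 mA/V².
Assume saturation: I_D = ½ k_n V_ov² = 0.5 × 3.225 × 1.31² = 2.77 mA, giving V_DS = V_DD − I_D R_D = 2.53 − 2.77 × 0.195 = 1.99 V.
V_DS = 1.99 V ≥ V_ov = 1.31 V, confirming saturation.

I_D = 2.77 mA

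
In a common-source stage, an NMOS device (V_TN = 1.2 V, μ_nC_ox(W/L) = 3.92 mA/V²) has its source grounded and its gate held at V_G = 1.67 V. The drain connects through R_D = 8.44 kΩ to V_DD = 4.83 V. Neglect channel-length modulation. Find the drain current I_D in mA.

I_D = 0.433 mA

V_GS = V_G = 1.67 V, so V_ov = 1.67 − 1.2 = 0.47 V.
Assume saturation: I_D = ½ k_n V_ov² = 0.5 × 3.92 × 0.47² = 0.433 mA, giving V_DS = V_DD − I_D R_D = 4.83 − 0.433 × 8.44 = 1.18 V.
V_DS = 1.18 V ≥ V_ov = 0.47 V, confirming saturation.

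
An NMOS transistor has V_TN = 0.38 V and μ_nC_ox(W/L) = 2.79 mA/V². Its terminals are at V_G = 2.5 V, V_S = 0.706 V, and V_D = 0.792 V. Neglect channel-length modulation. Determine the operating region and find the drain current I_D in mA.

V_GS = V_G − V_S = 2.5 − 0.706 = 1.79 V; V_DS = V_D − V_S = 0.792 − 0.706 = 0.086 V.
V_ov = V_GS − V_TN = 1.79 − 0.38 = 1.41 V.
Since V_DS = 0.086 V < V_ov = 1.41 V, the device is in the triode region.
I_D = k_n [V_ov · V_DS − ½ V_DS²] = 2.79 × [1.41 × 0.086 − 0.5 × 0.086²] = 0.329 mA.

Triode; I_D = 0.329 mA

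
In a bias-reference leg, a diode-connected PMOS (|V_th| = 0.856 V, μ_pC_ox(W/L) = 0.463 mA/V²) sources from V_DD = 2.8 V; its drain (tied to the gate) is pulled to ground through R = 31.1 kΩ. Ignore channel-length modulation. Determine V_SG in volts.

With gate tied to drain, V_SG = V_SD ≥ V_SG − |V_th|, so the device is in saturation.
KCL at the drain: ½ k_p (V_SG − |V_th|)² = (V_DD − V_SG)/R.
Let x = V_SG − 0.856. Then 7.2 x² + x − 1.944 = 0, giving x = 0.455 V (positive root), so V_SG = 1.31 V.
I_D = (V_DD − V_SG)/R = (2.8 − 1.31) / 31.1 = 0.0479 mA.

V_SG = 1.31 V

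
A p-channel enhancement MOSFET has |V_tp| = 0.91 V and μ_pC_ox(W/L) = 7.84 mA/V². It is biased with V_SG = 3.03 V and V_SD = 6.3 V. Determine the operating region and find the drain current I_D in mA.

V_ov = V_SG − |V_tp| = 3.03 − 0.91 = 2.12 V.
Since V_SD = 6.3 V ≥ V_ov = 2.12 V, the device is in saturation.
I_D = ½ k_p V_ov² = 0.5 × 7.84 × 2.12² = 17.6 mA.

Saturation; I_D = 17.6 mA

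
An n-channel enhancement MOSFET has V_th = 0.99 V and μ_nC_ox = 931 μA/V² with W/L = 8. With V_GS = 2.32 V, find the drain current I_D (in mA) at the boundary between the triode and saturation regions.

I_D = 6.59 mA

At the boundary V_DS = V_ov = V_GS − V_th = 2.32 − 0.99 = 1.33 V.
k_n = μ_nC_ox · (W/L) = 7.448 mA/V².
I_D = ½ k_n V_ov² = 0.5 × 7.448 × 1.33² = 6.59 mA.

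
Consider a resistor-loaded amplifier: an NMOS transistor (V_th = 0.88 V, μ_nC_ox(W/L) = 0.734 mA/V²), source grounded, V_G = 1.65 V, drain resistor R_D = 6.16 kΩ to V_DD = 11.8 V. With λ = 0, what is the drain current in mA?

I_D = 0.218 mA

V_GS = V_G = 1.65 V, so V_ov = 1.65 − 0.88 = 0.77 V.
Assume saturation: I_D = ½ k_n V_ov² = 0.5 × 0.734 × 0.77² = 0.218 mA, giving V_DS = V_DD − I_D R_D = 11.8 − 0.218 × 6.16 = 10.5 V.
V_DS = 10.5 V ≥ V_ov = 0.77 V, confirming saturation.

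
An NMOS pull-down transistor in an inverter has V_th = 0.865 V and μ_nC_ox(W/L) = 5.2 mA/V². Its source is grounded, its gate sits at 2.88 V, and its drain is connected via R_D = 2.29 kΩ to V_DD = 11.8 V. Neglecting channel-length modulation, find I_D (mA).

I_D = 4.92 mA

V_GS = V_G = 2.88 V, so V_ov = 2.88 − 0.865 = 2.01 V.
Assume saturation: I_D = ½ k_n V_ov² = 0.5 × 5.2 × 2.01² = 10.6 mA, giving V_DS = V_DD − I_D R_D = 11.8 − 10.6 × 2.29 = -12.4 V.
But -12.4 V < V_ov = 2.01 V, so the device is actually in triode.
In triode I_D = k_n[V_ov V_DS − ½ V_DS²] and I_D = (V_DD − V_DS)/R_D. Equating: 5.95 V_DS² − 24.99 V_DS + 11.8 = 0, giving V_DS = 0.542 V (the root below V_ov).
I_D = (11.8 − 0.542) / 2.29 = 4.92 mA.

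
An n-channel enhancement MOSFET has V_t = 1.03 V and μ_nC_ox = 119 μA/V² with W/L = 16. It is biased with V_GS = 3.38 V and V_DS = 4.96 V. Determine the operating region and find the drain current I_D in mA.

Saturation; I_D = 5.26 mA

k_n = μ_nC_ox · (W/L) = 1.904 mA/V².
V_ov = V_GS − V_t = 3.38 − 1.03 = 2.35 V.
Since V_DS = 4.96 V ≥ V_ov = 2.35 V, the device is in saturation.
I_D = ½ k_n V_ov² = 0.5 × 1.904 × 2.35² = 5.26 mA.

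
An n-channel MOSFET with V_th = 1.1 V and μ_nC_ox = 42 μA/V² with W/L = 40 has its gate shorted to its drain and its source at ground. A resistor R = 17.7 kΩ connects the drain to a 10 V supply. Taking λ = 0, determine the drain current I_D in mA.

With gate tied to drain, V_GS = V_DS ≥ V_GS − V_th, so the device is in saturation.
k_n = μ_nC_ox · (W/L) = 1.68 mA/V².
KCL at the drain: ½ k_n (V_GS − V_th)² = (V_DD − V_GS)/R.
Let x = V_GS − 1.1. Then 14.9 x² + x − 8.9 = 0, giving x = 0.741 V (positive root), so V_GS = 1.84 V.
I_D = (V_DD − V_GS)/R = (10 − 1.84) / 17.7 = 0.461 mA.

I_D = 0.461 mA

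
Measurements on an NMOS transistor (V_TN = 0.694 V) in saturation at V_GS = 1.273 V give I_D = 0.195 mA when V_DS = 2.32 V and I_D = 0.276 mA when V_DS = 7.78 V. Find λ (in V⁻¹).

λ = 0.0924 V⁻¹

With V_GS fixed, I_D ∝ (1 + λ V_DS) in saturation, so I_D2/I_D1 = (1 + λ V_DS2)/(1 + λ V_DS1).
0.276/0.195 = 1.415 = (1 + 7.78 λ)/(1 + 2.32 λ).
Solving: λ (I_D1 V_DS2 − I_D2 V_DS1) = I_D2 − I_D1, so λ = (0.276 − 0.195) / (0.195 × 7.78 − 0.276 × 2.32) = 0.081 / 0.877 = 0.0924 V⁻¹.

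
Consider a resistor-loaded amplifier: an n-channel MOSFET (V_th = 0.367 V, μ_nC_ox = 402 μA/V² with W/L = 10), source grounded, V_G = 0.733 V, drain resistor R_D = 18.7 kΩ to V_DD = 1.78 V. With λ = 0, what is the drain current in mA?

V_GS = V_G = 0.733 V, so V_ov = 0.733 − 0.367 = 0.366 V.
k_n = μ_nC_ox · (W/L) = 4.02 mA/V².
Assume saturation: I_D = ½ k_n V_ov² = 0.5 × 4.02 × 0.366² = 0.269 mA, giving V_DS = V_DD − I_D R_D = 1.78 − 0.269 × 18.7 = -3.26 V.
But -3.26 V < V_ov = 0.366 V, so the device is actually in triode.
In triode I_D = k_n[V_ov V_DS − ½ V_DS²] and I_D = (V_DD − V_DS)/R_D. Equating: 37.6 V_DS² − 28.51 V_DS + 1.78 = 0, giving V_DS = 0.0686 V (the root below V_ov).
I_D = (1.78 − 0.0686) / 18.7 = 0.0915 mA.

I_D = 0.0915 mA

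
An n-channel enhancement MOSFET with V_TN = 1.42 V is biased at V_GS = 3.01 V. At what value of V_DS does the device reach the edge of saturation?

The boundary between triode and saturation is V_DS = V_GS − V_TN = V_ov.
V_ov = 3.01 − 1.42 = 1.59 V.

V_DS,sat = 1.59 V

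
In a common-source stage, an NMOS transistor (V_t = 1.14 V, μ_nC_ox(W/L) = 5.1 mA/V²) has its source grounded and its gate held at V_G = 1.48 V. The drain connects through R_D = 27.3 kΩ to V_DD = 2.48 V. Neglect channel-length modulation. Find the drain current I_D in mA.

I_D = 0.0888 mA

V_GS = V_G = 1.48 V, so V_ov = 1.48 − 1.14 = 0.34 V.
Assume saturation: I_D = ½ k_n V_ov² = 0.5 × 5.1 × 0.34² = 0.295 mA, giving V_DS = V_DD − I_D R_D = 2.48 − 0.295 × 27.3 = -5.57 V.
But -5.57 V < V_ov = 0.34 V, so the device is actually in triode.
In triode I_D = k_n[V_ov V_DS − ½ V_DS²] and I_D = (V_DD − V_DS)/R_D. Equating: 69.6 V_DS² − 48.34 V_DS + 2.48 = 0, giving V_DS = 0.0558 V (the root below V_ov).
I_D = (2.48 − 0.0558) / 27.3 = 0.0888 mA.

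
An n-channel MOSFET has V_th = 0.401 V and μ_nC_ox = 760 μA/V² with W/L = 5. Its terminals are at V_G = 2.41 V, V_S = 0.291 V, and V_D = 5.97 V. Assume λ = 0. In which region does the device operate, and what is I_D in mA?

V_GS = V_G − V_S = 2.41 − 0.291 = 2.12 V; V_DS = V_D − V_S = 5.97 − 0.291 = 5.68 V.
k_n = μ_nC_ox · (W/L) = 3.8 mA/V².
V_ov = V_GS − V_th = 2.12 − 0.401 = 1.72 V.
Since V_DS = 5.68 V ≥ V_ov = 1.72 V, the device is in saturation.
I_D = ½ k_n V_ov² = 0.5 × 3.8 × 1.72² = 5.61 mA.

Saturation; I_D = 5.61 mA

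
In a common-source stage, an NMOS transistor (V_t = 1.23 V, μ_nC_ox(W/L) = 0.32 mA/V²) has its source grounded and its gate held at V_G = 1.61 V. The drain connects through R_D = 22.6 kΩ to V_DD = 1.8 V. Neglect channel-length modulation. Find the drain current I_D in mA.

I_D = 0.0231 mA

V_GS = V_G = 1.61 V, so V_ov = 1.61 − 1.23 = 0.38 V.
Assume saturation: I_D = ½ k_n V_ov² = 0.5 × 0.32 × 0.38² = 0.0231 mA, giving V_DS = V_DD − I_D R_D = 1.8 − 0.0231 × 22.6 = 1.28 V.
V_DS = 1.28 V ≥ V_ov = 0.38 V, confirming saturation.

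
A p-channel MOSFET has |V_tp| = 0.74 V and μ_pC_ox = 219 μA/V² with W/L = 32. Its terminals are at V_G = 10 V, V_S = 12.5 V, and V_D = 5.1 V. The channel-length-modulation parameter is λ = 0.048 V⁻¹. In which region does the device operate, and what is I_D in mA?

Saturation; I_D = 14.7 mA

V_SG = V_S − V_G = 12.5 − 10 = 2.5 V; V_SD = V_S − V_D = 12.5 − 5.1 = 7.4 V.
k_p = μ_pC_ox · (W/L) = 7.008 mA/V².
V_ov = V_SG − |V_tp| = 2.5 − 0.74 = 1.76 V.
Since V_SD = 7.4 V ≥ V_ov = 1.76 V, the device is in saturation.
I_D = ½ k_p V_ov² (1 + λ V_SD) = 0.5 × 7.008 × 1.76² × (1 + 0.048 × 7.4) = 14.7 mA.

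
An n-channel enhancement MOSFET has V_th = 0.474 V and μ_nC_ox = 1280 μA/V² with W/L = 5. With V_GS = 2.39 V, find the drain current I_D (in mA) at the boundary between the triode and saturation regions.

At the boundary V_DS = V_ov = V_GS − V_th = 2.39 − 0.474 = 1.92 V.
k_n = μ_nC_ox · (W/L) = 6.4 mA/V².
I_D = ½ k_n V_ov² = 0.5 × 6.4 × 1.92² = 11.7 mA.

I_D = 11.7 mA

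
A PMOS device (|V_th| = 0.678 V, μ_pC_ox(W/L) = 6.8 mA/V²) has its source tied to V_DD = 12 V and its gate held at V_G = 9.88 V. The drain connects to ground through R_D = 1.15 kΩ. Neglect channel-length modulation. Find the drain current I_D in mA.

I_D = 7.07 mA

V_SG = V_DD − V_G = 12 − 9.88 = 2.12 V, so V_ov = 2.12 − 0.678 = 1.44 V.
Assume saturation: I_D = ½ k_p V_ov² = 0.5 × 6.8 × 1.44² = 7.07 mA, giving V_SD = V_DD − I_D R_D = 12 − 7.07 × 1.15 = 3.87 V.
V_SD = 3.87 V ≥ V_ov = 1.44 V, confirming saturation.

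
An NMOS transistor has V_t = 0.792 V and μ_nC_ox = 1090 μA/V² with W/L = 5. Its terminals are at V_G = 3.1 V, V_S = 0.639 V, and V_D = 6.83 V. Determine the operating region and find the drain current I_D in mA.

V_GS = V_G − V_S = 3.1 − 0.639 = 2.46 V; V_DS = V_D − V_S = 6.83 − 0.639 = 6.19 V.
k_n = μ_nC_ox · (W/L) = 5.45 mA/V².
V_ov = V_GS − V_t = 2.46 − 0.792 = 1.67 V.
Since V_DS = 6.19 V ≥ V_ov = 1.67 V, the device is in saturation.
I_D = ½ k_n V_ov² = 0.5 × 5.45 × 1.67² = 7.59 mA.

Saturation; I_D = 7.59 mA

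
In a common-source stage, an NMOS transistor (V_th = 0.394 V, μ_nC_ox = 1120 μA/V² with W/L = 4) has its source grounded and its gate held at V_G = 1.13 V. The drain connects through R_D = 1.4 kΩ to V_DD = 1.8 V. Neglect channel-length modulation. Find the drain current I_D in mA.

V_GS = V_G = 1.13 V, so V_ov = 1.13 − 0.394 = 0.736 V.
k_n = μ_nC_ox · (W/L) = 4.48 mA/V².
Assume saturation: I_D = ½ k_n V_ov² = 0.5 × 4.48 × 0.736² = 1.21 mA, giving V_DS = V_DD − I_D R_D = 1.8 − 1.21 × 1.4 = 0.101 V.
But 0.101 V < V_ov = 0.736 V, so the device is actually in triode.
In triode I_D = k_n[V_ov V_DS − ½ V_DS²] and I_D = (V_DD − V_DS)/R_D. Equating: 3.14 V_DS² − 5.616 V_DS + 1.8 = 0, giving V_DS = 0.418 V (the root below V_ov).
I_D = (1.8 − 0.418) / 1.4 = 0.987 mA.

I_D = 0.987 mA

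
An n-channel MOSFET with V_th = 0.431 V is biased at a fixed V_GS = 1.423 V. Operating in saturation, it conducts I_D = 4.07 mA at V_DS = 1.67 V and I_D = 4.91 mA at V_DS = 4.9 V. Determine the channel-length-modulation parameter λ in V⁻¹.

λ = 0.0715 V⁻¹

With V_GS fixed, I_D ∝ (1 + λ V_DS) in saturation, so I_D2/I_D1 = (1 + λ V_DS2)/(1 + λ V_DS1).
4.91/4.07 = 1.206 = (1 + 4.9 λ)/(1 + 1.67 λ).
Solving: λ (I_D1 V_DS2 − I_D2 V_DS1) = I_D2 − I_D1, so λ = (4.91 − 4.07) / (4.07 × 4.9 − 4.91 × 1.67) = 0.84 / 11.7 = 0.0715 V⁻¹.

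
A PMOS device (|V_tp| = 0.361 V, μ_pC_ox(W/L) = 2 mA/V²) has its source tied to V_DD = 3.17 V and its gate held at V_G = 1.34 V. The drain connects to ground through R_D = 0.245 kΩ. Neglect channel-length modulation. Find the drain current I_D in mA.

V_SG = V_DD − V_G = 3.17 − 1.34 = 1.83 V, so V_ov = 1.83 − 0.361 = 1.47 V.
Assume saturation: I_D = ½ k_p V_ov² = 0.5 × 2 × 1.47² = 2.16 mA, giving V_SD = V_DD − I_D R_D = 3.17 − 2.16 × 0.245 = 2.64 V.
V_SD = 2.64 V ≥ V_ov = 1.47 V, confirming saturation.

I_D = 2.16 mA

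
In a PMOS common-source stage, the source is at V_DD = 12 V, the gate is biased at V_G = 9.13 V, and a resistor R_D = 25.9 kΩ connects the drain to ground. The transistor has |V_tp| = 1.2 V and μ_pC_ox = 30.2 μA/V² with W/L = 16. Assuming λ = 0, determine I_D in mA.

I_D = 0.437 mA

V_SG = V_DD − V_G = 12 − 9.13 = 2.87 V, so V_ov = 2.87 − 1.2 = 1.67 V.
k_p = μ_pC_ox · (W/L) = 0.4832 mA/V².
Assume saturation: I_D = ½ k_p V_ov² = 0.5 × 0.4832 × 1.67² = 0.674 mA, giving V_SD = V_DD − I_D R_D = 12 − 0.674 × 25.9 = -5.45 V.
But -5.45 V < V_ov = 1.67 V, so the device is actually in triode.
In triode I_D = k_p[V_ov V_SD − ½ V_SD²] and I_D = (V_DD − V_SD)/R_D. Equating: 6.26 V_SD² − 21.9 V_SD + 12 = 0, giving V_SD = 0.68 V (the root below V_ov).
I_D = (12 − 0.68) / 25.9 = 0.437 mA.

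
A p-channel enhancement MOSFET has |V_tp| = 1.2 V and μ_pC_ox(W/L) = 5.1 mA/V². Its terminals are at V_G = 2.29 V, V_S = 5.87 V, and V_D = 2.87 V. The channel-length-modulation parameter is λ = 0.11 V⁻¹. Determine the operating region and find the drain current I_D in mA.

Saturation; I_D = 19.2 mA

V_SG = V_S − V_G = 5.87 − 2.29 = 3.58 V; V_SD = V_S − V_D = 5.87 − 2.87 = 3 V.
V_ov = V_SG − |V_tp| = 3.58 − 1.2 = 2.38 V.
Since V_SD = 3 V ≥ V_ov = 2.38 V, the device is in saturation.
I_D = ½ k_p V_ov² (1 + λ V_SD) = 0.5 × 5.1 × 2.38² × (1 + 0.11 × 3) = 19.2 mA.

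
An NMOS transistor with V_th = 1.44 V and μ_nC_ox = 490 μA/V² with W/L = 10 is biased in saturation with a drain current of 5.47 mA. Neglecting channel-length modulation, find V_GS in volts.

V_GS = 2.93 V

k_n = μ_nC_ox · (W/L) = 4.9 mA/V².
In saturation I_D = ½ k_n (V_GS − V_th)², so V_GS − V_th = √(2 I_D / k_n) = √(2 × 5.47 / 4.9) = 1.49 V.
V_GS = 1.44 + 1.49 = 2.93 V.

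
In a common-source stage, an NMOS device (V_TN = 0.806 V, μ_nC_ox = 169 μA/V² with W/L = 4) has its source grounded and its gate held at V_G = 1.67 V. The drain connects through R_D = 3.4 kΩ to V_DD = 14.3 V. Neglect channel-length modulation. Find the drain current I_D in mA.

I_D = 0.252 mA

V_GS = V_G = 1.67 V, so V_ov = 1.67 − 0.806 = 0.864 V.
k_n = μ_nC_ox · (W/L) = 0.676 mA/V².
Assume saturation: I_D = ½ k_n V_ov² = 0.5 × 0.676 × 0.864² = 0.252 mA, giving V_DS = V_DD − I_D R_D = 14.3 − 0.252 × 3.4 = 13.4 V.
V_DS = 13.4 V ≥ V_ov = 0.864 V, confirming saturation.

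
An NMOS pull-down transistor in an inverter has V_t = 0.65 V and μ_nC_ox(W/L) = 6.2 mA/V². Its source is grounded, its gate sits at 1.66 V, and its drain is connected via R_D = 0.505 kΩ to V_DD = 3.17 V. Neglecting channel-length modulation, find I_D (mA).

I_D = 3.16 mA

V_GS = V_G = 1.66 V, so V_ov = 1.66 − 0.65 = 1.01 V.
Assume saturation: I_D = ½ k_n V_ov² = 0.5 × 6.2 × 1.01² = 3.16 mA, giving V_DS = V_DD − I_D R_D = 3.17 − 3.16 × 0.505 = 1.57 V.
V_DS = 1.57 V ≥ V_ov = 1.01 V, confirming saturation.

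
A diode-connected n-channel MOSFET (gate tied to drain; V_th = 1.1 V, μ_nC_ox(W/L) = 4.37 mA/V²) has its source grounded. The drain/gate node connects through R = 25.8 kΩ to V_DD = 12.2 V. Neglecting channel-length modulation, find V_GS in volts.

With gate tied to drain, V_GS = V_DS ≥ V_GS − V_th, so the device is in saturation.
KCL at the drain: ½ k_n (V_GS − V_th)² = (V_DD − V_GS)/R.
Let x = V_GS − 1.1. Then 56.4 x² + x − 11.1 = 0, giving x = 0.435 V (positive root), so V_GS = 1.53 V.
I_D = (V_DD − V_GS)/R = (12.2 − 1.53) / 25.8 = 0.413 mA.

V_GS = 1.53 V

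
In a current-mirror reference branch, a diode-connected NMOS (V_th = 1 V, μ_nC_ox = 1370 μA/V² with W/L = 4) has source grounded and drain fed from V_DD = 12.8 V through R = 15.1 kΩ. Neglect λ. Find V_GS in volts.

V_GS = 1.52 V

With gate tied to drain, V_GS = V_DS ≥ V_GS − V_th, so the device is in saturation.
k_n = μ_nC_ox · (W/L) = 5.48 mA/V².
KCL at the drain: ½ k_n (V_GS − V_th)² = (V_DD − V_GS)/R.
Let x = V_GS − 1. Then 41.4 x² + x − 11.8 = 0, giving x = 0.522 V (positive root), so V_GS = 1.52 V.
I_D = (V_DD − V_GS)/R = (12.8 − 1.52) / 15.1 = 0.747 mA.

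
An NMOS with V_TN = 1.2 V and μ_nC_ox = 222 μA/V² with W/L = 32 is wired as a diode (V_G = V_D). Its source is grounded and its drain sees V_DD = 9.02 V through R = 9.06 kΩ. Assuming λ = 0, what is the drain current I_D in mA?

I_D = 0.810 mA

With gate tied to drain, V_GS = V_DS ≥ V_GS − V_TN, so the device is in saturation.
k_n = μ_nC_ox · (W/L) = 7.104 mA/V².
KCL at the drain: ½ k_n (V_GS − V_TN)² = (V_DD − V_GS)/R.
Let x = V_GS − 1.2. Then 32.2 x² + x − 7.82 = 0, giving x = 0.478 V (positive root), so V_GS = 1.68 V.
I_D = (V_DD − V_GS)/R = (9.02 − 1.68) / 9.06 = 0.81 mA.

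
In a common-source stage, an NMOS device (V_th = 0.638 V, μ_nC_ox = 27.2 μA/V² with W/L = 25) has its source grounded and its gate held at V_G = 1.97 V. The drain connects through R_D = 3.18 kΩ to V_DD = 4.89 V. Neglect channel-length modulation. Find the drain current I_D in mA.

I_D = 0.603 mA

V_GS = V_G = 1.97 V, so V_ov = 1.97 − 0.638 = 1.33 V.
k_n = μ_nC_ox · (W/L) = 0.68 mA/V².
Assume saturation: I_D = ½ k_n V_ov² = 0.5 × 0.68 × 1.33² = 0.603 mA, giving V_DS = V_DD − I_D R_D = 4.89 − 0.603 × 3.18 = 2.97 V.
V_DS = 2.97 V ≥ V_ov = 1.33 V, confirming saturation.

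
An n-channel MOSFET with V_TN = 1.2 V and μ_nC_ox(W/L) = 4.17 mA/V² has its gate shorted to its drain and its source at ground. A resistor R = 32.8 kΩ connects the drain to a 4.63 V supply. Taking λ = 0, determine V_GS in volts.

V_GS = 1.42 V

With gate tied to drain, V_GS = V_DS ≥ V_GS − V_TN, so the device is in saturation.
KCL at the drain: ½ k_n (V_GS − V_TN)² = (V_DD − V_GS)/R.
Let x = V_GS − 1.2. Then 68.4 x² + x − 3.43 = 0, giving x = 0.217 V (positive root), so V_GS = 1.42 V.
I_D = (V_DD − V_GS)/R = (4.63 − 1.42) / 32.8 = 0.098 mA.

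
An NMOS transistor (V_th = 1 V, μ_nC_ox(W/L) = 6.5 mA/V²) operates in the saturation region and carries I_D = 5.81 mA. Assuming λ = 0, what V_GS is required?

V_GS = 2.34 V

In saturation I_D = ½ k_n (V_GS − V_th)², so V_GS − V_th = √(2 I_D / k_n) = √(2 × 5.81 / 6.5) = 1.34 V.
V_GS = 1 + 1.34 = 2.34 V.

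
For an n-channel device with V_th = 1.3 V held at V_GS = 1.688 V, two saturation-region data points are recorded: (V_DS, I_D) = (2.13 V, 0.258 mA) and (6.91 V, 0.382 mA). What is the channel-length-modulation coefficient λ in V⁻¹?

λ = 0.128 V⁻¹

With V_GS fixed, I_D ∝ (1 + λ V_DS) in saturation, so I_D2/I_D1 = (1 + λ V_DS2)/(1 + λ V_DS1).
0.382/0.258 = 1.481 = (1 + 6.91 λ)/(1 + 2.13 λ).
Solving: λ (I_D1 V_DS2 − I_D2 V_DS1) = I_D2 − I_D1, so λ = (0.382 − 0.258) / (0.258 × 6.91 − 0.382 × 2.13) = 0.124 / 0.969 = 0.128 V⁻¹.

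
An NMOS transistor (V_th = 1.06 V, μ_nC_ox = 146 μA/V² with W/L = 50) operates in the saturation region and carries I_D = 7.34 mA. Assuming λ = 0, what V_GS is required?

k_n = μ_nC_ox · (W/L) = 7.3 mA/V².
In saturation I_D = ½ k_n (V_GS − V_th)², so V_GS − V_th = √(2 I_D / k_n) = √(2 × 7.34 / 7.3) = 1.42 V.
V_GS = 1.06 + 1.42 = 2.48 V.

V_GS = 2.48 V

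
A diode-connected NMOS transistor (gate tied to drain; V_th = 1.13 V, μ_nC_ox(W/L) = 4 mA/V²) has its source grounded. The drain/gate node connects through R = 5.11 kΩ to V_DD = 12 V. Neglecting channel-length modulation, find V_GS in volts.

V_GS = 2.11 V

With gate tied to drain, V_GS = V_DS ≥ V_GS − V_th, so the device is in saturation.
KCL at the drain: ½ k_n (V_GS − V_th)² = (V_DD − V_GS)/R.
Let x = V_GS − 1.13. Then 10.2 x² + x − 10.87 = 0, giving x = 0.984 V (positive root), so V_GS = 2.11 V.
I_D = (V_DD − V_GS)/R = (12 − 2.11) / 5.11 = 1.93 mA.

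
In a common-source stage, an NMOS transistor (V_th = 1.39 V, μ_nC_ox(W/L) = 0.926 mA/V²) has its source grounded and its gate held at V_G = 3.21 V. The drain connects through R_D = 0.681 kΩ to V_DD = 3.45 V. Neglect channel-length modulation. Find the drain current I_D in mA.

V_GS = V_G = 3.21 V, so V_ov = 3.21 − 1.39 = 1.82 V.
Assume saturation: I_D = ½ k_n V_ov² = 0.5 × 0.926 × 1.82² = 1.53 mA, giving V_DS = V_DD − I_D R_D = 3.45 − 1.53 × 0.681 = 2.41 V.
V_DS = 2.41 V ≥ V_ov = 1.82 V, confirming saturation.

I_D = 1.53 mA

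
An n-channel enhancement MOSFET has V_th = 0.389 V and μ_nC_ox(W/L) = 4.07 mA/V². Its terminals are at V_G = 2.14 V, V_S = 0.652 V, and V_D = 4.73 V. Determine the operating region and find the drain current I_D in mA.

V_GS = V_G − V_S = 2.14 − 0.652 = 1.49 V; V_DS = V_D − V_S = 4.73 − 0.652 = 4.08 V.
V_ov = V_GS − V_th = 1.49 − 0.389 = 1.1 V.
Since V_DS = 4.08 V ≥ V_ov = 1.1 V, the device is in saturation.
I_D = ½ k_n V_ov² = 0.5 × 4.07 × 1.1² = 2.46 mA.

Saturation; I_D = 2.46 mA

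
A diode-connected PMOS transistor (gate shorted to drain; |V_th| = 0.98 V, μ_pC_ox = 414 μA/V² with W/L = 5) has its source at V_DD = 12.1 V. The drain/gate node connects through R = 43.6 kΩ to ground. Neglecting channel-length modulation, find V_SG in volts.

V_SG = 1.47 V

With gate tied to drain, V_SG = V_SD ≥ V_SG − |V_th|, so the device is in saturation.
k_p = μ_pC_ox · (W/L) = 2.07 mA/V².
KCL at the drain: ½ k_p (V_SG − |V_th|)² = (V_DD − V_SG)/R.
Let x = V_SG − 0.98. Then 45.1 x² + x − 11.12 = 0, giving x = 0.485 V (positive root), so V_SG = 1.47 V.
I_D = (V_DD − V_SG)/R = (12.1 − 1.47) / 43.6 = 0.244 mA.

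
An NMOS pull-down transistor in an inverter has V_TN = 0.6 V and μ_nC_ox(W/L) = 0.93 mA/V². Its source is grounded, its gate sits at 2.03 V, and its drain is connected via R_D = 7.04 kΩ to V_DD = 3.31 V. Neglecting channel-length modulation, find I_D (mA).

V_GS = V_G = 2.03 V, so V_ov = 2.03 − 0.6 = 1.43 V.
Assume saturation: I_D = ½ k_n V_ov² = 0.5 × 0.93 × 1.43² = 0.951 mA, giving V_DS = V_DD − I_D R_D = 3.31 − 0.951 × 7.04 = -3.38 V.
But -3.38 V < V_ov = 1.43 V, so the device is actually in triode.
In triode I_D = k_n[V_ov V_DS − ½ V_DS²] and I_D = (V_DD − V_DS)/R_D. Equating: 3.27 V_DS² − 10.36 V_DS + 3.31 = 0, giving V_DS = 0.36 V (the root below V_ov).
I_D = (3.31 − 0.36) / 7.04 = 0.419 mA.

I_D = 0.419 mA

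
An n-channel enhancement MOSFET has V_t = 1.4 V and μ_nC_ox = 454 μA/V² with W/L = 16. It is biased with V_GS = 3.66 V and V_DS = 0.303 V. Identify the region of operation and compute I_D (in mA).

Triode; I_D = 4.64 mA

k_n = μ_nC_ox · (W/L) = 7.264 mA/V².
V_ov = V_GS − V_t = 3.66 − 1.4 = 2.26 V.
Since V_DS = 0.303 V < V_ov = 2.26 V, the device is in the triode region.
I_D = k_n [V_ov · V_DS − ½ V_DS²] = 7.264 × [2.26 × 0.303 − 0.5 × 0.303²] = 4.64 mA.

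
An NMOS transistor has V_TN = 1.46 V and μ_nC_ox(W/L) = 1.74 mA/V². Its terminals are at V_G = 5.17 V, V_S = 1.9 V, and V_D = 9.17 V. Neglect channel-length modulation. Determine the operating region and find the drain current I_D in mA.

Saturation; I_D = 2.85 mA

V_GS = V_G − V_S = 5.17 − 1.9 = 3.27 V; V_DS = V_D − V_S = 9.17 − 1.9 = 7.27 V.
V_ov = V_GS − V_TN = 3.27 − 1.46 = 1.81 V.
Since V_DS = 7.27 V ≥ V_ov = 1.81 V, the device is in saturation.
I_D = ½ k_n V_ov² = 0.5 × 1.74 × 1.81² = 2.85 mA.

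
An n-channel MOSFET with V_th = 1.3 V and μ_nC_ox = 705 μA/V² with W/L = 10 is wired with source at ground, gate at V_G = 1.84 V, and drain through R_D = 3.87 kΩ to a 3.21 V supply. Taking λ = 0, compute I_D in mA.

I_D = 0.761 mA

V_GS = V_G = 1.84 V, so V_ov = 1.84 − 1.3 = 0.54 V.
k_n = μ_nC_ox · (W/L) = 7.05 mA/V².
Assume saturation: I_D = ½ k_n V_ov² = 0.5 × 7.05 × 0.54² = 1.03 mA, giving V_DS = V_DD − I_D R_D = 3.21 − 1.03 × 3.87 = -0.768 V.
But -0.768 V < V_ov = 0.54 V, so the device is actually in triode.
In triode I_D = k_n[V_ov V_DS − ½ V_DS²] and I_D = (V_DD − V_DS)/R_D. Equating: 13.6 V_DS² − 15.73 V_DS + 3.21 = 0, giving V_DS = 0.265 V (the root below V_ov).
I_D = (3.21 − 0.265) / 3.87 = 0.761 mA.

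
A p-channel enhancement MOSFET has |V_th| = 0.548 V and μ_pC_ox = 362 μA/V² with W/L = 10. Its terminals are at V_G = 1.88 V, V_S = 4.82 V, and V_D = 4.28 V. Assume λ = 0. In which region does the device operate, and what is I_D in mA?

Triode; I_D = 4.15 mA

V_SG = V_S − V_G = 4.82 − 1.88 = 2.94 V; V_SD = V_S − V_D = 4.82 − 4.28 = 0.54 V.
k_p = μ_pC_ox · (W/L) = 3.62 mA/V².
V_ov = V_SG − |V_th| = 2.94 − 0.548 = 2.39 V.
Since V_SD = 0.54 V < V_ov = 2.39 V, the device is in the triode region.
I_D = k_p [V_ov · V_SD − ½ V_SD²] = 3.62 × [2.39 × 0.54 − 0.5 × 0.54²] = 4.15 mA.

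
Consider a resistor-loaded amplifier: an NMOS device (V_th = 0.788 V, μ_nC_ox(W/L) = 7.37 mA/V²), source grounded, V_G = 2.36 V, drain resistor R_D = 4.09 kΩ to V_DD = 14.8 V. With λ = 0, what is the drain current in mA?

I_D = 3.53 mA

V_GS = V_G = 2.36 V, so V_ov = 2.36 − 0.788 = 1.57 V.
Assume saturation: I_D = ½ k_n V_ov² = 0.5 × 7.37 × 1.57² = 9.11 mA, giving V_DS = V_DD − I_D R_D = 14.8 − 9.11 × 4.09 = -22.4 V.
But -22.4 V < V_ov = 1.57 V, so the device is actually in triode.
In triode I_D = k_n[V_ov V_DS − ½ V_DS²] and I_D = (V_DD − V_DS)/R_D. Equating: 15.1 V_DS² − 48.39 V_DS + 14.8 = 0, giving V_DS = 0.342 V (the root below V_ov).
I_D = (14.8 − 0.342) / 4.09 = 3.53 mA.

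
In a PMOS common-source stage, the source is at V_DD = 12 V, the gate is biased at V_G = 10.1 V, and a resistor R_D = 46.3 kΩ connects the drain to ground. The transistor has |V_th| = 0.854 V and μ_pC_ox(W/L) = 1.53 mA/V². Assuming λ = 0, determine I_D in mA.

I_D = 0.255 mA

V_SG = V_DD − V_G = 12 − 10.1 = 1.9 V, so V_ov = 1.9 − 0.854 = 1.05 V.
Assume saturation: I_D = ½ k_p V_ov² = 0.5 × 1.53 × 1.05² = 0.837 mA, giving V_SD = V_DD − I_D R_D = 12 − 0.837 × 46.3 = -26.8 V.
But -26.8 V < V_ov = 1.05 V, so the device is actually in triode.
In triode I_D = k_p[V_ov V_SD − ½ V_SD²] and I_D = (V_DD − V_SD)/R_D. Equating: 35.4 V_SD² − 75.1 V_SD + 12 = 0, giving V_SD = 0.174 V (the root below V_ov).
I_D = (12 − 0.174) / 46.3 = 0.255 mA.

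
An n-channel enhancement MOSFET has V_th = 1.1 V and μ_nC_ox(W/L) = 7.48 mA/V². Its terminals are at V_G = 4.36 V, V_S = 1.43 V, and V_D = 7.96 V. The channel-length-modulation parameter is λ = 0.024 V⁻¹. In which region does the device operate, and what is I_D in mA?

Saturation; I_D = 14.5 mA

V_GS = V_G − V_S = 4.36 − 1.43 = 2.93 V; V_DS = V_D − V_S = 7.96 − 1.43 = 6.53 V.
V_ov = V_GS − V_th = 2.93 − 1.1 = 1.83 V.
Since V_DS = 6.53 V ≥ V_ov = 1.83 V, the device is in saturation.
I_D = ½ k_n V_ov² (1 + λ V_DS) = 0.5 × 7.48 × 1.83² × (1 + 0.024 × 6.53) = 14.5 mA.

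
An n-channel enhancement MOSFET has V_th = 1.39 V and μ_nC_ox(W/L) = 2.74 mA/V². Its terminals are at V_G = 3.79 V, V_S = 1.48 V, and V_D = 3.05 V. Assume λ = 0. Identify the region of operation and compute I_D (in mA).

V_GS = V_G − V_S = 3.79 − 1.48 = 2.31 V; V_DS = V_D − V_S = 3.05 − 1.48 = 1.57 V.
V_ov = V_GS − V_th = 2.31 − 1.39 = 0.92 V.
Since V_DS = 1.57 V ≥ V_ov = 0.92 V, the device is in saturation.
I_D = ½ k_n V_ov² = 0.5 × 2.74 × 0.92² = 1.16 mA.

Saturation; I_D = 1.16 mA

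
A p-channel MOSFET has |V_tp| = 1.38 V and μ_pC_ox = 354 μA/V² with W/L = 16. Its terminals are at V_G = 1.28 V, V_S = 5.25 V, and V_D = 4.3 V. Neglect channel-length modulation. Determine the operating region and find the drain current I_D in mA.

Triode; I_D = 11.4 mA

V_SG = V_S − V_G = 5.25 − 1.28 = 3.97 V; V_SD = V_S − V_D = 5.25 − 4.3 = 0.95 V.
k_p = μ_pC_ox · (W/L) = 5.664 mA/V².
V_ov = V_SG − |V_tp| = 3.97 − 1.38 = 2.59 V.
Since V_SD = 0.95 V < V_ov = 2.59 V, the device is in the triode region.
I_D = k_p [V_ov · V_SD − ½ V_SD²] = 5.664 × [2.59 × 0.95 − 0.5 × 0.95²] = 11.4 mA.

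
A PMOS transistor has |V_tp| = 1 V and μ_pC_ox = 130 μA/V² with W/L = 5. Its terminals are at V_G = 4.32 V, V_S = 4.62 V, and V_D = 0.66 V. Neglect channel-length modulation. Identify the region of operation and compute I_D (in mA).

V_SG = V_S − V_G = 4.62 − 4.32 = 0.3 V; V_SD = V_S − V_D = 4.62 − 0.66 = 3.96 V.
V_SG = 0.3 V < |V_tp| = 1 V, so the transistor is in cutoff.

Cutoff; I_D = 0 mA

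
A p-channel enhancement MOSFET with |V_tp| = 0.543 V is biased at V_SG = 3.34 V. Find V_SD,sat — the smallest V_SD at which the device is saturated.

V_SD,sat = 2.80 V

The boundary between triode and saturation is V_SD = V_SG − |V_tp| = V_ov.
V_ov = 3.34 − 0.543 = 2.8 V.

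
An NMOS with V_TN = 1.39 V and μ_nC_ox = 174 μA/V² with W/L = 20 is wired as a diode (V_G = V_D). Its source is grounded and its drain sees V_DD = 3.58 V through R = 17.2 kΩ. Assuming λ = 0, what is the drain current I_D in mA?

With gate tied to drain, V_GS = V_DS ≥ V_GS − V_TN, so the device is in saturation.
k_n = μ_nC_ox · (W/L) = 3.48 mA/V².
KCL at the drain: ½ k_n (V_GS − V_TN)² = (V_DD − V_GS)/R.
Let x = V_GS − 1.39. Then 29.9 x² + x − 2.19 = 0, giving x = 0.254 V (positive root), so V_GS = 1.64 V.
I_D = (V_DD − V_GS)/R = (3.58 − 1.64) / 17.2 = 0.113 mA.

I_D = 0.113 mA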